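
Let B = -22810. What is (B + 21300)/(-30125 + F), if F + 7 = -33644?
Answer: 755/31888 ≈ 0.023677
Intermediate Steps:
F = -33651 (F = -7 - 33644 = -33651)
(B + 21300)/(-30125 + F) = (-22810 + 21300)/(-30125 - 33651) = -1510/(-63776) = -1510*(-1/63776) = 755/31888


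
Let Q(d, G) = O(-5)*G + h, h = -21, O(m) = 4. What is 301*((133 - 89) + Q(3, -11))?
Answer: -6321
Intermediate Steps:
Q(d, G) = -21 + 4*G (Q(d, G) = 4*G - 21 = -21 + 4*G)
301*((133 - 89) + Q(3, -11)) = 301*((133 - 89) + (-21 + 4*(-11))) = 301*(44 + (-21 - 44)) = 301*(44 - 65) = 301*(-21) = -6321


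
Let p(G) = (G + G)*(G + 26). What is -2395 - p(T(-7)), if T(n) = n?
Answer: -2129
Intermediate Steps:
p(G) = 2*G*(26 + G) (p(G) = (2*G)*(26 + G) = 2*G*(26 + G))
-2395 - p(T(-7)) = -2395 - 2*(-7)*(26 - 7) = -2395 - 2*(-7)*19 = -2395 - 1*(-266) = -2395 + 266 = -2129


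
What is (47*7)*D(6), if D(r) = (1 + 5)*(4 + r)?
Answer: 19740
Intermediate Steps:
D(r) = 24 + 6*r (D(r) = 6*(4 + r) = 24 + 6*r)
(47*7)*D(6) = (47*7)*(24 + 6*6) = 329*(24 + 36) = 329*60 = 19740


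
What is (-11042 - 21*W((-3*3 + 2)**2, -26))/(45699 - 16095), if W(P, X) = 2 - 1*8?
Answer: -2729/7401 ≈ -0.36873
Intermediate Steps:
W(P, X) = -6 (W(P, X) = 2 - 8 = -6)
(-11042 - 21*W((-3*3 + 2)**2, -26))/(45699 - 16095) = (-11042 - 21*(-6))/(45699 - 16095) = (-11042 + 126)/29604 = -10916*1/29604 = -2729/7401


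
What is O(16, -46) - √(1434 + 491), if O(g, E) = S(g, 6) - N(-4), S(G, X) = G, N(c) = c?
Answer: 20 - 5*√77 ≈ -23.875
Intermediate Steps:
O(g, E) = 4 + g (O(g, E) = g - 1*(-4) = g + 4 = 4 + g)
O(16, -46) - √(1434 + 491) = (4 + 16) - √(1434 + 491) = 20 - √1925 = 20 - 5*√77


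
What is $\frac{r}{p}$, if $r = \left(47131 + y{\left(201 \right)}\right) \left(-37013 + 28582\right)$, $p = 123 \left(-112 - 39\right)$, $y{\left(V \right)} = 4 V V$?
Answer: $\frac{1759844785}{18573} \approx 94753.0$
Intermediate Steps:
$y{\left(V \right)} = 4 V^{2}$
$p = -18573$ ($p = 123 \left(-151\right) = -18573$)
$r = -1759844785$ ($r = \left(47131 + 4 \cdot 201^{2}\right) \left(-37013 + 28582\right) = \left(47131 + 4 \cdot 40401\right) \left(-8431\right) = \left(47131 + 161604\right) \left(-8431\right) = 208735 \left(-8431\right) = -1759844785$)
$\frac{r}{p} = - \frac{1759844785}{-18573} = \left(-1759844785\right) \left(- \frac{1}{18573}\right) = \frac{1759844785}{18573}$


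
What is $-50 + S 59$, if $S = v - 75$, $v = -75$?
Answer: $-8900$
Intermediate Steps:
$S = -150$ ($S = -75 - 75 = -150$)
$-50 + S 59 = -50 - 8850 = -8900$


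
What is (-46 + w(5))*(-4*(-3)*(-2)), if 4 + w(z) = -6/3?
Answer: 1248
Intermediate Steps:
w(z) = -6 (w(z) = -4 - 6/3 = -4 - 6*⅓ = -4 - 2 = -6)
(-46 + w(5))*(-4*(-3)*(-2)) = (-46 - 6)*(-4*(-3)*(-2)) = -624*(-2) = -52*(-24) = 1248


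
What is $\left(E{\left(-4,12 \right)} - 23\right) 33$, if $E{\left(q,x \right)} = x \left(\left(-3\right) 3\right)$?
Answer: $-4323$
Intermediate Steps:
$E{\left(q,x \right)} = - 9 x$ ($E{\left(q,x \right)} = x \left(-9\right) = - 9 x$)
$\left(E{\left(-4,12 \right)} - 23\right) 33 = \left(\left(-9\right) 12 - 23\right) 33 = \left(-108 - 23\right) 33 = \left(-131\right) 33 = -4323$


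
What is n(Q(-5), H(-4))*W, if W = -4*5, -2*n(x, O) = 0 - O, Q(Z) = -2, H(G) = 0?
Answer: 0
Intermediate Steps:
n(x, O) = O/2 (n(x, O) = -(0 - O)/2 = -(-1)*O/2 = O/2)
W = -20
n(Q(-5), H(-4))*W = ((½)*0)*(-20) = 0*(-20) = 0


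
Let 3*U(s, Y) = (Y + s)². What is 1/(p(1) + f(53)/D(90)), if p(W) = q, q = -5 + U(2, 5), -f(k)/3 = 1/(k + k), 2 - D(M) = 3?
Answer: 318/3613 ≈ 0.088016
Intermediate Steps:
U(s, Y) = (Y + s)²/3
D(M) = -1 (D(M) = 2 - 1*3 = 2 - 3 = -1)
f(k) = -3/(2*k) (f(k) = -3/(k + k) = -3*1/(2*k) = -3/(2*k))
q = 34/3 (q = -5 + (5 + 2)²/3 = -5 + (⅓)*7² = -5 + (⅓)*49 = -5 + 49/3 = 34/3 ≈ 11.333)
p(W) = 34/3
1/(p(1) + f(53)/D(90)) = 1/(34/3 - 3/2/53/(-1)) = 1/(34/3 - 3/2*1/53*(-1)) = 1/(34/3 - 3/106*(-1)) = 1/(34/3 + 3/106) = 1/(3613/318) = 318/3613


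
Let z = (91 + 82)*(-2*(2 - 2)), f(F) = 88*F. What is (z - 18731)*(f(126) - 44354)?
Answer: 623105446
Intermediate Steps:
z = 0 (z = 173*(-2*0) = 173*0 = 0)
(z - 18731)*(f(126) - 44354) = (0 - 18731)*(88*126 - 44354) = -18731*(11088 - 44354) = -18731*(-33266) = 623105446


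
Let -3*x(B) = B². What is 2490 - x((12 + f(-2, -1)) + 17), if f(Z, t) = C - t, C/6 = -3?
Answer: 2538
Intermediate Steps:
C = -18 (C = 6*(-3) = -18)
f(Z, t) = -18 - t
x(B) = -B²/3
2490 - x((12 + f(-2, -1)) + 17) = 2490 - (-1)*((12 + (-18 - 1*(-1))) + 17)²/3 = 2490 - (-1)*((12 + (-18 + 1)) + 17)²/3 = 2490 - (-1)*((12 - 17) + 17)²/3 = 2490 - (-1)*(-5 + 17)²/3 = 2490 - (-1)*12²/3 = 2490 - (-1)*144/3 = 2490 - 1*(-48) = 2490 + 48 = 2538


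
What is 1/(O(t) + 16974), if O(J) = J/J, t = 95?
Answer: 1/16975 ≈ 5.8910e-5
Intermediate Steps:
O(J) = 1
1/(O(t) + 16974) = 1/(1 + 16974) = 1/16975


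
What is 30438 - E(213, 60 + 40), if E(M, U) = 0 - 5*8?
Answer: 30478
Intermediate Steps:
E(M, U) = -40 (E(M, U) = 0 - 40 = -40)
30438 - E(213, 60 + 40) = 30438 - 1*(-40) = 30438 + 40 = 30478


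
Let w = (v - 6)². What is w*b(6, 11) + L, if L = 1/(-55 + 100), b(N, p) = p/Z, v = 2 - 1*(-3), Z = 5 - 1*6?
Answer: -494/45 ≈ -10.978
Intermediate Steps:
Z = -1 (Z = 5 - 6 = -1)
v = 5 (v = 2 + 3 = 5)
w = 1 (w = (5 - 6)² = (-1)² = 1)
b(N, p) = -p (b(N, p) = p/(-1) = p*(-1) = -p)
L = 1/45 ≈ 0.022222
w*b(6, 11) + L = 1*(-1*11) + 1/45 = 1*(-11) + 1/45 = -11 + 1/45 = -494/45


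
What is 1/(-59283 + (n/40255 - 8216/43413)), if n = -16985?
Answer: -349518063/20720692949806 ≈ -1.6868e-5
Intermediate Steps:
1/(-59283 + (n/40255 - 8216/43413)) = 1/(-59283 + (-16985/40255 - 8216/43413)) = 1/(-59283 + (-16985*1/40255 - 8216*1/43413)) = 1/(-59283 + (-3397/8051 - 8216/43413)) = 1/(-59283 - 213620977/349518063) = 1/(-20720692949806/349518063) = -349518063/20720692949806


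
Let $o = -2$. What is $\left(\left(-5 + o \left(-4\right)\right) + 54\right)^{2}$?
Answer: $3249$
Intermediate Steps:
$\left(\left(-5 + o \left(-4\right)\right) + 54\right)^{2} = \left(\left(-5 - -8\right) + 54\right)^{2} = \left(\left(-5 + 8\right) + 54\right)^{2} = \left(3 + 54\right)^{2} = 57^{2} = 3249$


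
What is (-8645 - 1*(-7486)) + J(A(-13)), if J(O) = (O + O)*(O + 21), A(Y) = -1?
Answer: -1199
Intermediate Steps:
J(O) = 2*O*(21 + O) (J(O) = (2*O)*(21 + O) = 2*O*(21 + O))
(-8645 - 1*(-7486)) + J(A(-13)) = (-8645 - 1*(-7486)) + 2*(-1)*(21 - 1) = (-8645 + 7486) + 2*(-1)*20 = -1159 - 40 = -1199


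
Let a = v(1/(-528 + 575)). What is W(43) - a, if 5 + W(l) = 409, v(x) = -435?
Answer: 839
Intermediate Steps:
W(l) = 404 (W(l) = -5 + 409 = 404)
a = -435
W(43) - a = 404 - 1*(-435) = 404 + 435 = 839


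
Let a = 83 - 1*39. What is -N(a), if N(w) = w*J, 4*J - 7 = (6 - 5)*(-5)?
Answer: -22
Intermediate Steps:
J = ½ (J = 7/4 + ((6 - 5)*(-5))/4 = 7/4 + (1*(-5))/4 = 7/4 + (¼)*(-5) = 7/4 - 5/4 = ½ ≈ 0.50000)
a = 44 (a = 83 - 39 = 44)
N(w) = w/2 (N(w) = w*(½) = w/2)
-N(a) = -44/2 = -1*22 = -22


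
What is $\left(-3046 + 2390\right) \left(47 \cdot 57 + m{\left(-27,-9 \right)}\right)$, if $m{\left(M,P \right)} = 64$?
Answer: $-1799408$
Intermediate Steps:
$\left(-3046 + 2390\right) \left(47 \cdot 57 + m{\left(-27,-9 \right)}\right) = \left(-3046 + 2390\right) \left(47 \cdot 57 + 64\right) = - 656 \left(2679 + 64\right) = \left(-656\right) 2743 = -1799408$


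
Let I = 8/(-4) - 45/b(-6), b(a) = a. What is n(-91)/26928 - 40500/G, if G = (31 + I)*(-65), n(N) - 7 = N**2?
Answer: 27756182/1597167 ≈ 17.378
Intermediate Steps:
n(N) = 7 + N**2
I = 11/2 (I = 8/(-4) - 45/(-6) = 8*(-1/4) - 45*(-1/6) = -2 + 15/2 = 11/2 ≈ 5.5000)
G = -4745/2 (G = (31 + 11/2)*(-65) = (73/2)*(-65) = -4745/2 ≈ -2372.5)
n(-91)/26928 - 40500/G = (7 + (-91)**2)/26928 - 40500/(-4745/2) = (7 + 8281)*(1/26928) - 40500*(-2/4745) = 8288*(1/26928) + 16200/949 = 518/1683 + 16200/949 = 27756182/1597167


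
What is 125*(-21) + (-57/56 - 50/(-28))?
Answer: -146957/56 ≈ -2624.2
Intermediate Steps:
125*(-21) + (-57/56 - 50/(-28)) = -2625 + (-57*1/56 - 50*(-1/28)) = -2625 + (-57/56 + 25/14) = -2625 + 43/56 = -146957/56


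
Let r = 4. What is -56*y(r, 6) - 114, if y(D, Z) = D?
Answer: -338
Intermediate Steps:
-56*y(r, 6) - 114 = -56*4 - 114 = -224 - 114 = -338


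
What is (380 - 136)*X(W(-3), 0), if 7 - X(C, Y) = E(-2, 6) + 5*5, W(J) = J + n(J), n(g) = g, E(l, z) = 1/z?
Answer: -13298/3 ≈ -4432.7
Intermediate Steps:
W(J) = 2*J (W(J) = J + J = 2*J)
X(C, Y) = -109/6 (X(C, Y) = 7 - (1/6 + 5*5) = 7 - (1/6 + 25) = 7 - 1*151/6 = 7 - 151/6 = -109/6)
(380 - 136)*X(W(-3), 0) = (380 - 136)*(-109/6) = 244*(-109/6) = -13298/3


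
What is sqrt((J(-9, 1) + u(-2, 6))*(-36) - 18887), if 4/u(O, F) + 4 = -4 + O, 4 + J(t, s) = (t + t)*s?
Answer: I*sqrt(452015)/5 ≈ 134.46*I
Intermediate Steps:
J(t, s) = -4 + 2*s*t (J(t, s) = -4 + (t + t)*s = -4 + (2*t)*s = -4 + 2*s*t)
u(O, F) = 4/(-8 + O) (u(O, F) = 4/(-4 + (-4 + O)) = 4/(-8 + O))
sqrt((J(-9, 1) + u(-2, 6))*(-36) - 18887) = sqrt(((-4 + 2*1*(-9)) + 4/(-8 - 2))*(-36) - 18887) = sqrt(((-4 - 18) + 4/(-10))*(-36) - 18887) = sqrt((-22 + 4*(-1/10))*(-36) - 18887) = sqrt((-22 - 2/5)*(-36) - 18887) = sqrt(-112/5*(-36) - 18887) = sqrt(4032/5 - 18887) = sqrt(-90403/5) = I*sqrt(452015)/5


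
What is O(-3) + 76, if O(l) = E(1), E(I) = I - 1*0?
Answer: 77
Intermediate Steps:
E(I) = I (E(I) = I + 0 = I)
O(l) = 1
O(-3) + 76 = 1 + 76 = 77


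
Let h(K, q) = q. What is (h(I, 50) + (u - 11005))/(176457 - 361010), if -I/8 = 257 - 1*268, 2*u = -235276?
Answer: 128593/184553 ≈ 0.69678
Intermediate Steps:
u = -117638 (u = (1/2)*(-235276) = -117638)
I = 88 (I = -8*(257 - 1*268) = -8*(257 - 268) = -8*(-11) = 88)
(h(I, 50) + (u - 11005))/(176457 - 361010) = (50 + (-117638 - 11005))/(176457 - 361010) = (50 - 128643)/(-184553) = -128593*(-1/184553) = 128593/184553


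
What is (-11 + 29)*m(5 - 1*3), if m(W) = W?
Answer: 36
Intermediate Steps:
(-11 + 29)*m(5 - 1*3) = (-11 + 29)*(5 - 1*3) = 18*(5 - 3) = 18*2 = 36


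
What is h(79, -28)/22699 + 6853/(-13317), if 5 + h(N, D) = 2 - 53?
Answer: -156301999/302282583 ≈ -0.51707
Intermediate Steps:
h(N, D) = -56 (h(N, D) = -5 + (2 - 53) = -5 - 51 = -56)
h(79, -28)/22699 + 6853/(-13317) = -56/22699 + 6853/(-13317) = -56*1/22699 + 6853*(-1/13317) = -56/22699 - 6853/13317 = -156301999/302282583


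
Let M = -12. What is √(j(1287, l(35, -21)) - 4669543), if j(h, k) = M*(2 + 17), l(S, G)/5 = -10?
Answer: I*√4669771 ≈ 2161.0*I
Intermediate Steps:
l(S, G) = -50 (l(S, G) = 5*(-10) = -50)
j(h, k) = -228 (j(h, k) = -12*(2 + 17) = -12*19 = -228)
√(j(1287, l(35, -21)) - 4669543) = √(-228 - 4669543) = √(-4669771) = I*√4669771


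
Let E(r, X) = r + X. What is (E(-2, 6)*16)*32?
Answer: 2048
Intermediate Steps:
E(r, X) = X + r
(E(-2, 6)*16)*32 = ((6 - 2)*16)*32 = (4*16)*32 = 64*32 = 2048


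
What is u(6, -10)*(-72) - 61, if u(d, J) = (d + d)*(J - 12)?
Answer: 18947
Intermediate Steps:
u(d, J) = 2*d*(-12 + J) (u(d, J) = (2*d)*(-12 + J) = 2*d*(-12 + J))
u(6, -10)*(-72) - 61 = (2*6*(-12 - 10))*(-72) - 61 = (2*6*(-22))*(-72) - 61 = -264*(-72) - 61 = 19008 - 61 = 18947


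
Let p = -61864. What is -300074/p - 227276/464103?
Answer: 62602520579/14355633996 ≈ 4.3608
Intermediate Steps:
-300074/p - 227276/464103 = -300074/(-61864) - 227276/464103 = -300074*(-1/61864) - 227276*1/464103 = 150037/30932 - 227276/464103 = 62602520579/14355633996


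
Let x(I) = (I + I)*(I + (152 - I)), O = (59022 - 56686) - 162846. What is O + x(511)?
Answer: -5166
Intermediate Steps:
O = -160510 (O = 2336 - 162846 = -160510)
x(I) = 304*I (x(I) = (2*I)*152 = 304*I)
O + x(511) = -160510 + 304*511 = -160510 + 155344 = -5166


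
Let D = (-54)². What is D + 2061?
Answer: 4977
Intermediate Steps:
D = 2916
D + 2061 = 2916 + 2061 = 4977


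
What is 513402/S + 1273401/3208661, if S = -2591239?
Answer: 1652353359117/8314407520979 ≈ 0.19873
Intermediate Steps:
513402/S + 1273401/3208661 = 513402/(-2591239) + 1273401/3208661 = 513402*(-1/2591239) + 1273401*(1/3208661) = -513402/2591239 + 1273401/3208661 = 1652353359117/8314407520979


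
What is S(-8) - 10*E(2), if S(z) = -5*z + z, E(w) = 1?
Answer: 22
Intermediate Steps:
S(z) = -4*z
S(-8) - 10*E(2) = -4*(-8) - 10*1 = 32 - 10 = 22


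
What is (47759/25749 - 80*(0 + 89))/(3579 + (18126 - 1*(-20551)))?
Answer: -183285121/1088049744 ≈ -0.16845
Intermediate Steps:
(47759/25749 - 80*(0 + 89))/(3579 + (18126 - 1*(-20551))) = (47759*(1/25749) - 80*89)/(3579 + (18126 + 20551)) = (47759/25749 - 7120)/(3579 + 38677) = -183285121/25749/42256 = -183285121/25749*1/42256 = -183285121/1088049744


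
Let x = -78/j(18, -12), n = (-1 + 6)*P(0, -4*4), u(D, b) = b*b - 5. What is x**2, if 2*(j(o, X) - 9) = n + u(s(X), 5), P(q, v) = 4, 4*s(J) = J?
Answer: 6084/841 ≈ 7.2342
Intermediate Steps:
s(J) = J/4
u(D, b) = -5 + b**2 (u(D, b) = b**2 - 5 = -5 + b**2)
n = 20 (n = (-1 + 6)*4 = 5*4 = 20)
j(o, X) = 29 (j(o, X) = 9 + (20 + (-5 + 5**2))/2 = 9 + (20 + (-5 + 25))/2 = 9 + (20 + 20)/2 = 9 + (1/2)*40 = 9 + 20 = 29)
x = -78/29 ≈ -2.6897
x**2 = (-78/29)**2 = 6084/841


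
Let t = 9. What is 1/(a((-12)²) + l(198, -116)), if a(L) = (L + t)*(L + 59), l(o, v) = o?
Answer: 1/31257 ≈ 3.1993e-5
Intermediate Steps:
a(L) = (9 + L)*(59 + L) (a(L) = (L + 9)*(L + 59) = (9 + L)*(59 + L))
1/(a((-12)²) + l(198, -116)) = 1/((531 + ((-12)²)² + 68*(-12)²) + 198) = 1/((531 + 144² + 68*144) + 198) = 1/((531 + 20736 + 9792) + 198) = 1/(31059 + 198) = 1/31257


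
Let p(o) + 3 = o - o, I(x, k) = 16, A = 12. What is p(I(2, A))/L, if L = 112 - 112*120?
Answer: 3/13328 ≈ 0.00022509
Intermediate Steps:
L = -13328 (L = 112 - 13440 = -13328)
p(o) = -3 (p(o) = -3 + (o - o) = -3 + 0 = -3)
p(I(2, A))/L = -3/(-13328) = -3*(-1/13328) = 3/13328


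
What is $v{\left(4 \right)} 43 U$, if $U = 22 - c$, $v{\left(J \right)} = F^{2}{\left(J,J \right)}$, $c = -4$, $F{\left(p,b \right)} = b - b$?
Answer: $0$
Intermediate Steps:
$F{\left(p,b \right)} = 0$
$v{\left(J \right)} = 0$ ($v{\left(J \right)} = 0^{2} = 0$)
$U = 26$ ($U = 22 - -4 = 22 + 4 = 26$)
$v{\left(4 \right)} 43 U = 0 \cdot 43 \cdot 26 = 0 \cdot 26 = 0$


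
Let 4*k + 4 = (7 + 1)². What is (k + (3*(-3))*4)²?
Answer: 441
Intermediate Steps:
k = 15 (k = -1 + (7 + 1)²/4 = -1 + (¼)*8² = -1 + (¼)*64 = -1 + 16 = 15)
(k + (3*(-3))*4)² = (15 + (3*(-3))*4)² = (15 - 9*4)² = (15 - 36)² = (-21)² = 441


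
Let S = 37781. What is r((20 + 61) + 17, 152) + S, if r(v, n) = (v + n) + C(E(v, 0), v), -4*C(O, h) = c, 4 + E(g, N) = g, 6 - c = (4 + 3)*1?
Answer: 152125/4 ≈ 38031.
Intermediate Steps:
c = -1 (c = 6 - (4 + 3) = 6 - 7 = -1)
E(g, N) = -4 + g
C(O, h) = ¼ (C(O, h) = -¼*(-1) = ¼)
r(v, n) = ¼ + n + v (r(v, n) = (v + n) + ¼ = (n + v) + ¼ = ¼ + n + v)
r((20 + 61) + 17, 152) + S = (¼ + 152 + ((20 + 61) + 17)) + 37781 = (¼ + 152 + (81 + 17)) + 37781 = (¼ + 152 + 98) + 37781 = 1001/4 + 37781 = 152125/4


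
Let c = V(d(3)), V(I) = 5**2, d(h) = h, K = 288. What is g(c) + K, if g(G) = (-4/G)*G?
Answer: 284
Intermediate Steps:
V(I) = 25
c = 25
g(G) = -4 (g(G) = (-4/G)*G = -4)
g(c) + K = -4 + 288 = 284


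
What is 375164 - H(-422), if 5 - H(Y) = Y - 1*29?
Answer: 374708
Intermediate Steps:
H(Y) = 34 - Y (H(Y) = 5 - (Y - 1*29) = 5 - (Y - 29) = 5 - (-29 + Y) = 5 + (29 - Y) = 34 - Y)
375164 - H(-422) = 375164 - (34 - 1*(-422)) = 375164 - (34 + 422) = 375164 - 1*456 = 375164 - 456 = 374708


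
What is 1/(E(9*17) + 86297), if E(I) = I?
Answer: 1/86450 ≈ 1.1567e-5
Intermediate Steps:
1/(E(9*17) + 86297) = 1/(9*17 + 86297) = 1/(153 + 86297) = 1/86450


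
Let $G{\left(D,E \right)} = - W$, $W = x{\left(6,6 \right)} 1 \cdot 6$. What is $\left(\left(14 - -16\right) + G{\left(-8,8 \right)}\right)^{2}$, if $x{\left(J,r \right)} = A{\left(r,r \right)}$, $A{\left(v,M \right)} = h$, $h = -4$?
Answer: $2916$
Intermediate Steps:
$A{\left(v,M \right)} = -4$
$x{\left(J,r \right)} = -4$
$W = -24$ ($W = \left(-4\right) 1 \cdot 6 = \left(-4\right) 6 = -24$)
$G{\left(D,E \right)} = 24$ ($G{\left(D,E \right)} = \left(-1\right) \left(-24\right) = 24$)
$\left(\left(14 - -16\right) + G{\left(-8,8 \right)}\right)^{2} = \left(\left(14 - -16\right) + 24\right)^{2} = \left(\left(14 + 16\right) + 24\right)^{2} = \left(30 + 24\right)^{2} = 54^{2} = 2916$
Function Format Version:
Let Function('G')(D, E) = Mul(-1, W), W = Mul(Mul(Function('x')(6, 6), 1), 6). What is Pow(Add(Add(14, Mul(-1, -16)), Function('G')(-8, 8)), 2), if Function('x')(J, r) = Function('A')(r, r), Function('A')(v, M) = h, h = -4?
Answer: 2916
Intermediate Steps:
Function('A')(v, M) = -4
Function('x')(J, r) = -4
W = -24 (W = Mul(Mul(-4, 1), 6) = Mul(-4, 6) = -24)
Function('G')(D, E) = 24 (Function('G')(D, E) = Mul(-1, -24) = 24)
Pow(Add(Add(14, Mul(-1, -16)), Function('G')(-8, 8)), 2) = Pow(Add(Add(14, Mul(-1, -16)), 24), 2) = Pow(Add(Add(14, 16), 24), 2) = Pow(Add(30, 24), 2) = Pow(54, 2) = 2916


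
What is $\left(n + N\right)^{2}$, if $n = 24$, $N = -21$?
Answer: $9$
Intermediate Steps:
$\left(n + N\right)^{2} = \left(24 - 21\right)^{2} = 3^{2} = 9$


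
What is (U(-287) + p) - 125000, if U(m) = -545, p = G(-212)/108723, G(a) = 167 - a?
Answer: -13649628656/108723 ≈ -1.2555e+5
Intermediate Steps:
p = 379/108723 (p = (167 - 1*(-212))/108723 = (167 + 212)*(1/108723) = 379*(1/108723) = 379/108723 ≈ 0.0034859)
(U(-287) + p) - 125000 = (-545 + 379/108723) - 125000 = -59253656/108723 - 125000 = -13649628656/108723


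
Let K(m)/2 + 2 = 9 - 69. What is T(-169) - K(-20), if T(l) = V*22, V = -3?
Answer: 58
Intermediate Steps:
K(m) = -124 (K(m) = -4 + 2*(9 - 69) = -4 + 2*(-60) = -4 - 120 = -124)
T(l) = -66 (T(l) = -3*22 = -66)
T(-169) - K(-20) = -66 - 1*(-124) = -66 + 124 = 58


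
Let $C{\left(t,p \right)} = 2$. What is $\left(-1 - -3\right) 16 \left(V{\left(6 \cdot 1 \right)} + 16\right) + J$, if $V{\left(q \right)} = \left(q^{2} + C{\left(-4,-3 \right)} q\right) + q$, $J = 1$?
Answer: $2241$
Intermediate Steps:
$V{\left(q \right)} = q^{2} + 3 q$ ($V{\left(q \right)} = \left(q^{2} + 2 q\right) + q = q^{2} + 3 q$)
$\left(-1 - -3\right) 16 \left(V{\left(6 \cdot 1 \right)} + 16\right) + J = \left(-1 - -3\right) 16 \left(6 \cdot 1 \left(3 + 6 \cdot 1\right) + 16\right) + 1 = \left(-1 + 3\right) 16 \left(6 \left(3 + 6\right) + 16\right) + 1 = 2 \cdot 16 \left(6 \cdot 9 + 16\right) + 1 = 32 \left(54 + 16\right) + 1 = 32 \cdot 70 + 1 = 2240 + 1 = 2241$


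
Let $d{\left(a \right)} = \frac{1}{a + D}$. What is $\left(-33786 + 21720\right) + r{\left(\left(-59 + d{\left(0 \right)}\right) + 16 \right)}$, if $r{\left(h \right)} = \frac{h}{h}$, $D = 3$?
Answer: $-12065$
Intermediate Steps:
$d{\left(a \right)} = \frac{1}{3 + a}$ ($d{\left(a \right)} = \frac{1}{a + 3} = \frac{1}{3 + a}$)
$r{\left(h \right)} = 1$
$\left(-33786 + 21720\right) + r{\left(\left(-59 + d{\left(0 \right)}\right) + 16 \right)} = \left(-33786 + 21720\right) + 1 = -12066 + 1 = -12065$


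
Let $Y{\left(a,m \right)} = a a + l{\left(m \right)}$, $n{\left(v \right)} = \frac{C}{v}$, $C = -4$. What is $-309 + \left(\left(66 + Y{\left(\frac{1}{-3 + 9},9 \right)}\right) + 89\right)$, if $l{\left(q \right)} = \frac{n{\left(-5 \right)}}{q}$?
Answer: $- \frac{9233}{60} \approx -153.88$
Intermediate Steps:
$n{\left(v \right)} = - \frac{4}{v}$
$l{\left(q \right)} = \frac{4}{5 q}$ ($l{\left(q \right)} = \frac{\left(-4\right) \frac{1}{-5}}{q} = \frac{\left(-4\right) \left(- \frac{1}{5}\right)}{q} = \frac{4}{5 q}$)
$Y{\left(a,m \right)} = a^{2} + \frac{4}{5 m}$ ($Y{\left(a,m \right)} = a a + \frac{4}{5 m} = a^{2} + \frac{4}{5 m}$)
$-309 + \left(\left(66 + Y{\left(\frac{1}{-3 + 9},9 \right)}\right) + 89\right) = -309 + \left(\left(66 + \left(\left(\frac{1}{-3 + 9}\right)^{2} + \frac{4}{5 \cdot 9}\right)\right) + 89\right) = -309 + \left(\left(66 + \left(\left(\frac{1}{6}\right)^{2} + \frac{4}{5} \cdot \frac{1}{9}\right)\right) + 89\right) = -309 + \left(\left(66 + \left(\left(\frac{1}{6}\right)^{2} + \frac{4}{45}\right)\right) + 89\right) = -309 + \left(\left(66 + \left(\frac{1}{36} + \frac{4}{45}\right)\right) + 89\right) = -309 + \left(\left(66 + \frac{7}{60}\right) + 89\right) = -309 + \left(\frac{3967}{60} + 89\right) = -309 + \frac{9307}{60} = - \frac{9233}{60}$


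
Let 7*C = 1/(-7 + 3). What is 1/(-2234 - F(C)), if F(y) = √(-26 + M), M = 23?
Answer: I/(√3 - 2234*I) ≈ -0.00044763 + 3.4705e-7*I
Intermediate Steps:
C = -1/28 (C = 1/(7*(-7 + 3)) = (⅐)/(-4) = (⅐)*(-¼) = -1/28 ≈ -0.035714)
F(y) = I*√3 (F(y) = √(-26 + 23) = √(-3) = I*√3)
1/(-2234 - F(C)) = 1/(-2234 - I*√3)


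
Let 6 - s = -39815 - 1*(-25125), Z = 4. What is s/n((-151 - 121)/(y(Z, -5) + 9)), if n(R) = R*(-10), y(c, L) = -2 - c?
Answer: 5511/340 ≈ 16.209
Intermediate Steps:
n(R) = -10*R
s = 14696 (s = 6 - (-39815 - 1*(-25125)) = 6 - (-39815 + 25125) = 6 - 1*(-14690) = 6 + 14690 = 14696)
s/n((-151 - 121)/(y(Z, -5) + 9)) = 14696/((-10*(-151 - 121)/((-2 - 1*4) + 9))) = 14696/((-(-2720)/((-2 - 4) + 9))) = 14696/((-(-2720)/(-6 + 9))) = 14696/((-(-2720)/3)) = 14696/((-10*(-272/3))) = 14696/(2720/3) = 14696*(3/2720) = 5511/340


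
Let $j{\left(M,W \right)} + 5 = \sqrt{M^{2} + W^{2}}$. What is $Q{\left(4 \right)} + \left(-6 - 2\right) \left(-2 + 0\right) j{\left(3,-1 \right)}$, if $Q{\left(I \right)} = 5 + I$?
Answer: $-71 + 16 \sqrt{10} \approx -20.404$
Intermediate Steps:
$j{\left(M,W \right)} = -5 + \sqrt{M^{2} + W^{2}}$
$Q{\left(4 \right)} + \left(-6 - 2\right) \left(-2 + 0\right) j{\left(3,-1 \right)} = \left(5 + 4\right) + \left(-6 - 2\right) \left(-2 + 0\right) \left(-5 + \sqrt{3^{2} + \left(-1\right)^{2}}\right) = 9 + \left(-8\right) \left(-2\right) \left(-5 + \sqrt{9 + 1}\right) = 9 + 16 \left(-5 + \sqrt{10}\right) = 9 - \left(80 - 16 \sqrt{10}\right) = -71 + 16 \sqrt{10}$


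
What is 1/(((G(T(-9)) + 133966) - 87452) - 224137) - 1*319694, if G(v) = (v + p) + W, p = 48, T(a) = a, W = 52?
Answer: -56755915209/177532 ≈ -3.1969e+5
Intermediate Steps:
G(v) = 100 + v (G(v) = (v + 48) + 52 = (48 + v) + 52 = 100 + v)
1/(((G(T(-9)) + 133966) - 87452) - 224137) - 1*319694 = 1/((((100 - 9) + 133966) - 87452) - 224137) - 1*319694 = 1/(((91 + 133966) - 87452) - 224137) - 319694 = 1/((134057 - 87452) - 224137) - 319694 = 1/(46605 - 224137) - 319694 = 1/(-177532) - 319694 = -1/177532 - 319694 = -56755915209/177532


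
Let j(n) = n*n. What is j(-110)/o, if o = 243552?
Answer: 3025/60888 ≈ 0.049681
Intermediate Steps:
j(n) = n²
j(-110)/o = (-110)²/243552 = 12100*(1/243552) = 3025/60888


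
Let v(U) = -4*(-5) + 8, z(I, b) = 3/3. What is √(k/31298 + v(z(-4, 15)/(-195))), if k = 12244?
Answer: 3*√772528534/15649 ≈ 5.3283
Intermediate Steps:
z(I, b) = 1 (z(I, b) = 3*(⅓) = 1)
v(U) = 28 (v(U) = 20 + 8 = 28)
√(k/31298 + v(z(-4, 15)/(-195))) = √(12244/31298 + 28) = √(12244*(1/31298) + 28) = √(6122/15649 + 28) = √(444294/15649) = 3*√772528534/15649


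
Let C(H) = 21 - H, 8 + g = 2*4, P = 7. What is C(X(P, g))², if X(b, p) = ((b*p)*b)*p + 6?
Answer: 225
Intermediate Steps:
g = 0 (g = -8 + 2*4 = -8 + 8 = 0)
X(b, p) = 6 + b²*p² (X(b, p) = (p*b²)*p + 6 = b²*p² + 6 = 6 + b²*p²)
C(X(P, g))² = (21 - (6 + 7²*0²))² = (21 - (6 + 49*0))² = (21 - (6 + 0))² = (21 - 1*6)² = (21 - 6)² = 15² = 225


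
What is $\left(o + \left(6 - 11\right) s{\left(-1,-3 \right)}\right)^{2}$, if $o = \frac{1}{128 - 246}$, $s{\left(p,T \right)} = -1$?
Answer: $\frac{346921}{13924} \approx 24.915$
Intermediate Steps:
$o = - \frac{1}{118}$ ($o = \frac{1}{-118} = - \frac{1}{118} \approx -0.0084746$)
$\left(o + \left(6 - 11\right) s{\left(-1,-3 \right)}\right)^{2} = \left(- \frac{1}{118} + \left(6 - 11\right) \left(-1\right)\right)^{2} = \left(- \frac{1}{118} - -5\right)^{2} = \left(- \frac{1}{118} + 5\right)^{2} = \left(\frac{589}{118}\right)^{2} = \frac{346921}{13924}$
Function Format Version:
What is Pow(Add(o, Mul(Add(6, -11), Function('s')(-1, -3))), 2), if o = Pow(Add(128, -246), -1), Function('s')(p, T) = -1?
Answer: Rational(346921, 13924) ≈ 24.915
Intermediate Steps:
o = Rational(-1, 118) (o = Pow(-118, -1) = Rational(-1, 118) ≈ -0.0084746)
Pow(Add(o, Mul(Add(6, -11), Function('s')(-1, -3))), 2) = Pow(Add(Rational(-1, 118), Mul(Add(6, -11), -1)), 2) = Pow(Add(Rational(-1, 118), Mul(-5, -1)), 2) = Pow(Add(Rational(-1, 118), 5), 2) = Pow(Rational(589, 118), 2) = Rational(346921, 13924)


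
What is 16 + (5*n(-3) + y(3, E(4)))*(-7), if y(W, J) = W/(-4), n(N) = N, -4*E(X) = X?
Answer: 505/4 ≈ 126.25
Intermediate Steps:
E(X) = -X/4
y(W, J) = -W/4 (y(W, J) = W*(-¼) = -W/4)
16 + (5*n(-3) + y(3, E(4)))*(-7) = 16 + (5*(-3) - ¼*3)*(-7) = 16 + (-15 - ¾)*(-7) = 16 - 63/4*(-7) = 16 + 441/4 = 505/4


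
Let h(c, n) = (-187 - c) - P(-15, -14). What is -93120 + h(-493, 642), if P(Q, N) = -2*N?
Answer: -92842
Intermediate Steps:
h(c, n) = -215 - c (h(c, n) = (-187 - c) - (-2)*(-14) = (-187 - c) - 1*28 = (-187 - c) - 28 = -215 - c)
-93120 + h(-493, 642) = -93120 + (-215 - 1*(-493)) = -93120 + (-215 + 493) = -93120 + 278 = -92842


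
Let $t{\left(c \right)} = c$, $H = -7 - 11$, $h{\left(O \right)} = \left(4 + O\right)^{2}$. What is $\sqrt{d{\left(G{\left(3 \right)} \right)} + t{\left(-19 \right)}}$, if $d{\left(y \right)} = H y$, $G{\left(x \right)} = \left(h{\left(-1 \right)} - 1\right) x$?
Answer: $i \sqrt{451} \approx 21.237 i$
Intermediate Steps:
$H = -18$
$G{\left(x \right)} = 8 x$ ($G{\left(x \right)} = \left(\left(4 - 1\right)^{2} - 1\right) x = \left(3^{2} - 1\right) x = \left(9 - 1\right) x = 8 x$)
$d{\left(y \right)} = - 18 y$
$\sqrt{d{\left(G{\left(3 \right)} \right)} + t{\left(-19 \right)}} = \sqrt{- 18 \cdot 8 \cdot 3 - 19} = \sqrt{\left(-18\right) 24 - 19} = \sqrt{-432 - 19} = \sqrt{-451} = i \sqrt{451}$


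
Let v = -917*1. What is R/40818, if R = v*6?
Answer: -917/6803 ≈ -0.13479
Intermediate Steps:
v = -917
R = -5502 (R = -917*6 = -5502)
R/40818 = -5502/40818 = -5502*1/40818 = -917/6803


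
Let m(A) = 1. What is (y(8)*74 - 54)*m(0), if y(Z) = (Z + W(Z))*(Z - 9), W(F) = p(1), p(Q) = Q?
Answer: -720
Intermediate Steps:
W(F) = 1
y(Z) = (1 + Z)*(-9 + Z) (y(Z) = (Z + 1)*(Z - 9) = (1 + Z)*(-9 + Z))
(y(8)*74 - 54)*m(0) = ((-9 + 8² - 8*8)*74 - 54)*1 = ((-9 + 64 - 64)*74 - 54)*1 = (-9*74 - 54)*1 = (-666 - 54)*1 = -720*1 = -720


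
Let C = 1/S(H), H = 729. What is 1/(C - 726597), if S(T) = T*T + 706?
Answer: -532147/386656413758 ≈ -1.3763e-6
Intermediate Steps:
S(T) = 706 + T² (S(T) = T² + 706 = 706 + T²)
C = 1/532147 (C = 1/(706 + 729²) = 1/(706 + 531441) = 1/532147 ≈ 1.8792e-6)
1/(C - 726597) = 1/(1/532147 - 726597) = 1/(-386656413758/532147) = -532147/386656413758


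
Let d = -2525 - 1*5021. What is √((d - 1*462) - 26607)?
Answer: I*√34615 ≈ 186.05*I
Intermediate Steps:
d = -7546 (d = -2525 - 5021 = -7546)
√((d - 1*462) - 26607) = √((-7546 - 1*462) - 26607) = √((-7546 - 462) - 26607) = √(-8008 - 26607) = √(-34615) = I*√34615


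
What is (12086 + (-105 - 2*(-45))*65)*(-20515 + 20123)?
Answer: -4355512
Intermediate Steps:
(12086 + (-105 - 2*(-45))*65)*(-20515 + 20123) = (12086 + (-105 + 90)*65)*(-392) = (12086 - 15*65)*(-392) = (12086 - 975)*(-392) = 11111*(-392) = -4355512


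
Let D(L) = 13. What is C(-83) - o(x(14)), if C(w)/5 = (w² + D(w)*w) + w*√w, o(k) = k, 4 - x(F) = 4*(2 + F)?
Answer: 29110 - 415*I*√83 ≈ 29110.0 - 3780.8*I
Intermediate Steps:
x(F) = -4 - 4*F (x(F) = 4 - 4*(2 + F) = 4 - (8 + 4*F) = 4 + (-8 - 4*F) = -4 - 4*F)
C(w) = 5*w² + 5*w^(3/2) + 65*w (C(w) = 5*((w² + 13*w) + w*√w) = 5*((w² + 13*w) + w^(3/2)) = 5*(w² + w^(3/2) + 13*w) = 5*w² + 5*w^(3/2) + 65*w)
C(-83) - o(x(14)) = (5*(-83)² + 5*(-83)^(3/2) + 65*(-83)) - (-4 - 4*14) = (5*6889 + 5*(-83*I*√83) - 5395) - (-4 - 56) = (34445 - 415*I*√83 - 5395) - 1*(-60) = (29050 - 415*I*√83) + 60 = 29110 - 415*I*√83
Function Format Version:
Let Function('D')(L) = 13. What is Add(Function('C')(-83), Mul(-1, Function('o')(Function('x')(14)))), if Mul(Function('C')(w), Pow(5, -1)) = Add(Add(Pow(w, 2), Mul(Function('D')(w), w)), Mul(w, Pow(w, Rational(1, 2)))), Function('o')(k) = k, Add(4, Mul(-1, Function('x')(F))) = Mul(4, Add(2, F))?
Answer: Add(29110, Mul(-415, I, Pow(83, Rational(1, 2)))) ≈ Add(29110., Mul(-3780.8, I))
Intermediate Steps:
Function('x')(F) = Add(-4, Mul(-4, F)) (Function('x')(F) = Add(4, Mul(-1, Mul(4, Add(2, F)))) = Add(4, Mul(-1, Add(8, Mul(4, F)))) = Add(4, Add(-8, Mul(-4, F))) = Add(-4, Mul(-4, F)))
Function('C')(w) = Add(Mul(5, Pow(w, 2)), Mul(5, Pow(w, Rational(3, 2))), Mul(65, w)) (Function('C')(w) = Mul(5, Add(Add(Pow(w, 2), Mul(13, w)), Mul(w, Pow(w, Rational(1, 2))))) = Mul(5, Add(Add(Pow(w, 2), Mul(13, w)), Pow(w, Rational(3, 2)))) = Mul(5, Add(Pow(w, 2), Pow(w, Rational(3, 2)), Mul(13, w))) = Add(Mul(5, Pow(w, 2)), Mul(5, Pow(w, Rational(3, 2))), Mul(65, w)))
Add(Function('C')(-83), Mul(-1, Function('o')(Function('x')(14)))) = Add(Add(Mul(5, Pow(-83, 2)), Mul(5, Pow(-83, Rational(3, 2))), Mul(65, -83)), Mul(-1, Add(-4, Mul(-4, 14)))) = Add(Add(Mul(5, 6889), Mul(5, Mul(-83, I, Pow(83, Rational(1, 2)))), -5395), Mul(-1, Add(-4, -56))) = Add(Add(34445, Mul(-415, I, Pow(83, Rational(1, 2))), -5395), Mul(-1, -60)) = Add(Add(29050, Mul(-415, I, Pow(83, Rational(1, 2)))), 60) = Add(29110, Mul(-415, I, Pow(83, Rational(1, 2))))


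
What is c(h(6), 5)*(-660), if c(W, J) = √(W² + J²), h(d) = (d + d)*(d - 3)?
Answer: -660*√1321 ≈ -23988.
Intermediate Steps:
h(d) = 2*d*(-3 + d) (h(d) = (2*d)*(-3 + d) = 2*d*(-3 + d))
c(W, J) = √(J² + W²)
c(h(6), 5)*(-660) = √(5² + (2*6*(-3 + 6))²)*(-660) = √(25 + (2*6*3)²)*(-660) = √(25 + 36²)*(-660) = √(25 + 1296)*(-660) = √1321*(-660) = -660*√1321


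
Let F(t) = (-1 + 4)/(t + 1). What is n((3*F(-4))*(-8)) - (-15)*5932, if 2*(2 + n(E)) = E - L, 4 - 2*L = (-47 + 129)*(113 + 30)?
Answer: 183841/2 ≈ 91921.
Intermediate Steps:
L = -5861 (L = 2 - (-47 + 129)*(113 + 30)/2 = 2 - 41*143 = 2 - ½*11726 = 2 - 5863 = -5861)
F(t) = 3/(1 + t)
n(E) = 5857/2 + E/2 (n(E) = -2 + (E - 1*(-5861))/2 = -2 + (E + 5861)/2 = -2 + (5861 + E)/2 = -2 + (5861/2 + E/2) = 5857/2 + E/2)
n((3*F(-4))*(-8)) - (-15)*5932 = (5857/2 + ((3*(3/(1 - 4)))*(-8))/2) - (-15)*5932 = (5857/2 + ((3*(3/(-3)))*(-8))/2) - 1*(-88980) = (5857/2 + ((3*(3*(-⅓)))*(-8))/2) + 88980 = (5857/2 + ((3*(-1))*(-8))/2) + 88980 = (5857/2 + (-3*(-8))/2) + 88980 = (5857/2 + (½)*24) + 88980 = (5857/2 + 12) + 88980 = 5881/2 + 88980 = 183841/2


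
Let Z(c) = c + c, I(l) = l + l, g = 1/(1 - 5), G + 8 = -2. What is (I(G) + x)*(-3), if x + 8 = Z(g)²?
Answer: 333/4 ≈ 83.250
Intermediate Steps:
G = -10 (G = -8 - 2 = -10)
g = -¼ (g = 1/(-4) = -¼ ≈ -0.25000)
I(l) = 2*l
Z(c) = 2*c
x = -31/4 (x = -8 + (2*(-¼))² = -8 + (-½)² = -8 + ¼ = -31/4 ≈ -7.7500)
(I(G) + x)*(-3) = (2*(-10) - 31/4)*(-3) = (-20 - 31/4)*(-3) = -111/4*(-3) = 333/4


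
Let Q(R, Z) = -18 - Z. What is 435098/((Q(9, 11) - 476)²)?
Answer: 435098/255025 ≈ 1.7061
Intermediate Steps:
435098/((Q(9, 11) - 476)²) = 435098/(((-18 - 1*11) - 476)²) = 435098/(((-18 - 11) - 476)²) = 435098/((-29 - 476)²) = 435098/((-505)²) = 435098/255025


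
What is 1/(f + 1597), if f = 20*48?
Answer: 1/2557 ≈ 0.00039108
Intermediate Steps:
f = 960
1/(f + 1597) = 1/(960 + 1597) = 1/2557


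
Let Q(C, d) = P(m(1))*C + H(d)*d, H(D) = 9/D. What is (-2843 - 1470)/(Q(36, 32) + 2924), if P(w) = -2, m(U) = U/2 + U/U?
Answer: -4313/2861 ≈ -1.5075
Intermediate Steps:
m(U) = 1 + U/2 (m(U) = U*(1/2) + 1 = U/2 + 1 = 1 + U/2)
Q(C, d) = 9 - 2*C (Q(C, d) = -2*C + (9/d)*d = -2*C + 9 = 9 - 2*C)
(-2843 - 1470)/(Q(36, 32) + 2924) = (-2843 - 1470)/((9 - 2*36) + 2924) = -4313/((9 - 72) + 2924) = -4313/(-63 + 2924) = -4313/2861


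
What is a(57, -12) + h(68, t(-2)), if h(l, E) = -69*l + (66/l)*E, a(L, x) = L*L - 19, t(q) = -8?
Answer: -24986/17 ≈ -1469.8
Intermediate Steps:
a(L, x) = -19 + L**2 (a(L, x) = L**2 - 19 = -19 + L**2)
h(l, E) = -69*l + 66*E/l
a(57, -12) + h(68, t(-2)) = (-19 + 57**2) + (-69*68 + 66*(-8)/68) = (-19 + 3249) + (-4692 + 66*(-8)*(1/68)) = 3230 + (-4692 - 132/17) = 3230 - 79896/17 = -24986/17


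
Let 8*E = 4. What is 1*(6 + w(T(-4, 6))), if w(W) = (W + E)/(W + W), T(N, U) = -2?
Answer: 51/8 ≈ 6.3750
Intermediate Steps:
E = ½ (E = (⅛)*4 = ½ ≈ 0.50000)
w(W) = (½ + W)/(2*W) (w(W) = (W + ½)/(W + W) = (½ + W)/((2*W)) = (½ + W)*(1/(2*W)) = (½ + W)/(2*W))
1*(6 + w(T(-4, 6))) = 1*(6 + (¼)*(1 + 2*(-2))/(-2)) = 1*(6 + (¼)*(-½)*(1 - 4)) = 1*(6 + (¼)*(-½)*(-3)) = 1*(6 + 3/8) = 1*(51/8) = 51/8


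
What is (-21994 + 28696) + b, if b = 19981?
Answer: 26683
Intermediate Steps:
(-21994 + 28696) + b = (-21994 + 28696) + 19981 = 6702 + 19981 = 26683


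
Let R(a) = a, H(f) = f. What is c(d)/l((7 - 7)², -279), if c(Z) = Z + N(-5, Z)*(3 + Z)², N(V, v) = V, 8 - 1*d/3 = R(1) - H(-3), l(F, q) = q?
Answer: 371/93 ≈ 3.9892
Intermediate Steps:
d = 12 (d = 24 - 3*(1 - 1*(-3)) = 24 - 3*(1 + 3) = 24 - 3*4 = 24 - 12 = 12)
c(Z) = Z - 5*(3 + Z)²
c(d)/l((7 - 7)², -279) = (12 - 5*(3 + 12)²)/(-279) = (12 - 5*15²)*(-1/279) = (12 - 5*225)*(-1/279) = (12 - 1125)*(-1/279) = -1113*(-1/279) = 371/93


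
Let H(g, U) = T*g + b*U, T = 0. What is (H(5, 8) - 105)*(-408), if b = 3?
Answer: 33048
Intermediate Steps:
H(g, U) = 3*U (H(g, U) = 0*g + 3*U = 0 + 3*U = 3*U)
(H(5, 8) - 105)*(-408) = (3*8 - 105)*(-408) = (24 - 105)*(-408) = -81*(-408) = 33048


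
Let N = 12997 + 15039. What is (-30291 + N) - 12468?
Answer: -14723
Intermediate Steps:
N = 28036
(-30291 + N) - 12468 = (-30291 + 28036) - 12468 = -2255 - 12468 = -14723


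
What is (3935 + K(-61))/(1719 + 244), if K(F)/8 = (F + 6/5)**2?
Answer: 813583/49075 ≈ 16.578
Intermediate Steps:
K(F) = 8*(6/5 + F)**2 (K(F) = 8*(F + 6/5)**2 = 8*(6/5 + F)**2)
(3935 + K(-61))/(1719 + 244) = (3935 + 8*(6 + 5*(-61))**2/25)/(1719 + 244) = (3935 + 8*(6 - 305)**2/25)/1963 = (3935 + (8/25)*(-299)**2)*(1/1963) = (3935 + (8/25)*89401)*(1/1963) = (3935 + 715208/25)*(1/1963) = (813583/25)*(1/1963) = 813583/49075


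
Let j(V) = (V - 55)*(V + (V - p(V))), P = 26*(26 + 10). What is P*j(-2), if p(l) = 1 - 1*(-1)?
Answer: 320112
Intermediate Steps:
p(l) = 2 (p(l) = 1 + 1 = 2)
P = 936 (P = 26*36 = 936)
j(V) = (-55 + V)*(-2 + 2*V) (j(V) = (V - 55)*(V + (V - 1*2)) = (-55 + V)*(V + (V - 2)) = (-55 + V)*(V + (-2 + V)) = (-55 + V)*(-2 + 2*V))
P*j(-2) = 936*(110 - 112*(-2) + 2*(-2)²) = 936*(110 + 224 + 2*4) = 936*(110 + 224 + 8) = 936*342 = 320112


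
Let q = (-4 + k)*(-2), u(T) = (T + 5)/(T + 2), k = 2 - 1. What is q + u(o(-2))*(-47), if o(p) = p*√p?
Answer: -129/2 - 47*I*√2/2 ≈ -64.5 - 33.234*I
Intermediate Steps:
k = 1
o(p) = p^(3/2)
u(T) = (5 + T)/(2 + T)
q = 6 (q = (-4 + 1)*(-2) = -3*(-2) = 6)
q + u(o(-2))*(-47) = 6 + ((5 + (-2)^(3/2))/(2 + (-2)^(3/2)))*(-47) = 6 + ((5 - 2*I*√2)/(2 - 2*I*√2))*(-47) = 6 - 47*(5 - 2*I*√2)/(2 - 2*I*√2)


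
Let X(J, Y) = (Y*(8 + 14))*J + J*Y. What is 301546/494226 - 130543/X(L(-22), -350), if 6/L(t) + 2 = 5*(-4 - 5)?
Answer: -71851650713/568359900 ≈ -126.42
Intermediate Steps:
L(t) = -6/47 (L(t) = 6/(-2 + 5*(-4 - 5)) = 6/(-2 + 5*(-9)) = 6/(-2 - 45) = 6/(-47) = 6*(-1/47) = -6/47)
X(J, Y) = 23*J*Y (X(J, Y) = (Y*22)*J + J*Y = (22*Y)*J + J*Y = 22*J*Y + J*Y = 23*J*Y)
301546/494226 - 130543/X(L(-22), -350) = 301546/494226 - 130543/(23*(-6/47)*(-350)) = 301546*(1/494226) - 130543/48300/47 = 150773/247113 - 130543*47/48300 = 150773/247113 - 876503/6900 = -71851650713/568359900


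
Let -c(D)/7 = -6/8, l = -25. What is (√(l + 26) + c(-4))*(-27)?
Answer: -675/4 ≈ -168.75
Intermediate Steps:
c(D) = 21/4 (c(D) = -(-42)/8 = -7*(-¾) = 21/4)
(√(l + 26) + c(-4))*(-27) = (√(-25 + 26) + 21/4)*(-27) = (√1 + 21/4)*(-27) = (1 + 21/4)*(-27) = (25/4)*(-27) = -675/4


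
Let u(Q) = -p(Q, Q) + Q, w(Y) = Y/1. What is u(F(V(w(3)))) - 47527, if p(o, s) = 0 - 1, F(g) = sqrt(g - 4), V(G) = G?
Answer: -47526 + I ≈ -47526.0 + 1.0*I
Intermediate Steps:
w(Y) = Y (w(Y) = Y*1 = Y)
F(g) = sqrt(-4 + g)
p(o, s) = -1
u(Q) = 1 + Q (u(Q) = -1*(-1) + Q = 1 + Q)
u(F(V(w(3)))) - 47527 = (1 + sqrt(-4 + 3)) - 47527 = (1 + sqrt(-1)) - 47527 = (1 + I) - 47527 = -47526 + I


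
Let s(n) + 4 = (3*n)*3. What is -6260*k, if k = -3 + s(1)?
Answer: -12520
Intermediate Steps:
s(n) = -4 + 9*n (s(n) = -4 + (3*n)*3 = -4 + 9*n)
k = 2 (k = -3 + (-4 + 9*1) = -3 + (-4 + 9) = -3 + 5 = 2)
-6260*k = -6260*2 = -12520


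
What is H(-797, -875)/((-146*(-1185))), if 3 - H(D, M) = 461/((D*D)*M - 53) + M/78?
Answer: 364728419/4438169059536 ≈ 8.2180e-5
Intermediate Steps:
H(D, M) = 3 - 461/(-53 + M*D²) - M/78 (H(D, M) = 3 - (461/((D*D)*M - 53) + M/78) = 3 - (461/(D²*M - 53) + M*(1/78)) = 3 - (461/(M*D² - 53) + M/78) = 3 - (461/(-53 + M*D²) + M/78) = 3 + (-461/(-53 + M*D²) - M/78) = 3 - 461/(-53 + M*D²) - M/78)
H(-797, -875)/((-146*(-1185))) = ((-48360 + 53*(-875) - 1*(-797)²*(-875)² + 234*(-875)*(-797)²)/(78*(-53 - 875*(-797)²)))/((-146*(-1185))) = ((-48360 - 46375 - 1*635209*765625 + 234*(-875)*635209)/(78*(-53 - 875*635209)))/173010 = ((-48360 - 46375 - 486331890625 - 130059042750)/(78*(-53 - 555807875)))*(1/173010) = ((1/78)*(-616391028110)/(-555807928))*(1/173010) = ((1/78)*(-1/555807928)*(-616391028110))*(1/173010) = (1823642095/128263368)*(1/173010) = 364728419/4438169059536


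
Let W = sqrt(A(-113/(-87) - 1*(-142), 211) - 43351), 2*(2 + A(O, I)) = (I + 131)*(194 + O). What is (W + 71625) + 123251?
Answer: 194876 + 2*sqrt(3011853)/29 ≈ 1.9500e+5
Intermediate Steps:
A(O, I) = -2 + (131 + I)*(194 + O)/2 (A(O, I) = -2 + ((I + 131)*(194 + O))/2 = -2 + ((131 + I)*(194 + O))/2 = -2 + (131 + I)*(194 + O)/2)
W = 2*sqrt(3011853)/29 (W = sqrt((12705 + 97*211 + 131*(-113/(-87) - 1*(-142))/2 + (1/2)*211*(-113/(-87) - 1*(-142))) - 43351) = sqrt((12705 + 20467 + 131*(-113*(-1/87) + 142)/2 + (1/2)*211*(-113*(-1/87) + 142)) - 43351) = sqrt((12705 + 20467 + 131*(113/87 + 142)/2 + (1/2)*211*(113/87 + 142)) - 43351) = sqrt((12705 + 20467 + (131/2)*(12467/87) + (1/2)*211*(12467/87)) - 43351) = sqrt((12705 + 20467 + 1633177/174 + 2630537/174) - 43351) = sqrt(1672607/29 - 43351) = sqrt(415428/29) = 2*sqrt(3011853)/29 ≈ 119.69)
(W + 71625) + 123251 = (2*sqrt(3011853)/29 + 71625) + 123251 = (71625 + 2*sqrt(3011853)/29) + 123251 = 194876 + 2*sqrt(3011853)/29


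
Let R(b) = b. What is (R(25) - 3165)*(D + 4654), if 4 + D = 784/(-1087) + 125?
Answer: -16295472740/1087 ≈ -1.4991e+7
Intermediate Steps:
D = 130743/1087 (D = -4 + (784/(-1087) + 125) = -4 + (784*(-1/1087) + 125) = -4 + (-784/1087 + 125) = -4 + 135091/1087 = 130743/1087 ≈ 120.28)
(R(25) - 3165)*(D + 4654) = (25 - 3165)*(130743/1087 + 4654) = -3140*5189641/1087 = -16295472740/1087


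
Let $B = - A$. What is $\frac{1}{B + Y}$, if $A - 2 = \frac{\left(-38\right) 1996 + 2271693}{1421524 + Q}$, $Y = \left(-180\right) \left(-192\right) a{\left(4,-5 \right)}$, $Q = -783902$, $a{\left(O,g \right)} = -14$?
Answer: $- \frac{637622}{308510499569} \approx -2.0668 \cdot 10^{-6}$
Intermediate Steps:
$Y = -483840$ ($Y = \left(-180\right) \left(-192\right) \left(-14\right) = 34560 \left(-14\right) = -483840$)
$A = \frac{3471089}{637622}$ ($A = 2 + \frac{\left(-38\right) 1996 + 2271693}{1421524 - 783902} = 2 + \frac{-75848 + 2271693}{637622} = 2 + 2195845 \cdot \frac{1}{637622} = 2 + \frac{2195845}{637622} = \frac{3471089}{637622} \approx 5.4438$)
$B = - \frac{3471089}{637622}$ ($B = \left(-1\right) \frac{3471089}{637622} = - \frac{3471089}{637622} \approx -5.4438$)
$\frac{1}{B + Y} = \frac{1}{- \frac{3471089}{637622} - 483840} = \frac{1}{- \frac{308510499569}{637622}} = - \frac{637622}{308510499569}$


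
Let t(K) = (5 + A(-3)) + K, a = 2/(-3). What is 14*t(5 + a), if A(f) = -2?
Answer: 308/3 ≈ 102.67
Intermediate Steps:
a = -2/3 (a = 2*(-1/3) = -2/3 ≈ -0.66667)
t(K) = 3 + K (t(K) = (5 - 2) + K = 3 + K)
14*t(5 + a) = 14*(3 + (5 - 2/3)) = 14*(3 + 13/3) = 14*(22/3) = 308/3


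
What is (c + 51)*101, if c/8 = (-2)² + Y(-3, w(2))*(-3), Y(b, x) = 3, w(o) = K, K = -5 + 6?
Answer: 1111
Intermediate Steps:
K = 1
w(o) = 1
c = -40 (c = 8*((-2)² + 3*(-3)) = 8*(4 - 9) = 8*(-5) = -40)
(c + 51)*101 = (-40 + 51)*101 = 11*101 = 1111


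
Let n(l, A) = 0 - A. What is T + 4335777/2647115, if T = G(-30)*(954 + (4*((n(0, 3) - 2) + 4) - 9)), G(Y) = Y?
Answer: -74723720673/2647115 ≈ -28228.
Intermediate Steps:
n(l, A) = -A
T = -28230 (T = -30*(954 + (4*((-1*3 - 2) + 4) - 9)) = -30*(954 + (4*((-3 - 2) + 4) - 9)) = -30*(954 + (4*(-5 + 4) - 9)) = -30*(954 + (4*(-1) - 9)) = -30*(954 + (-4 - 9)) = -30*(954 - 13) = -30*941 = -28230)
T + 4335777/2647115 = -28230 + 4335777/2647115 = -74723720673/2647115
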